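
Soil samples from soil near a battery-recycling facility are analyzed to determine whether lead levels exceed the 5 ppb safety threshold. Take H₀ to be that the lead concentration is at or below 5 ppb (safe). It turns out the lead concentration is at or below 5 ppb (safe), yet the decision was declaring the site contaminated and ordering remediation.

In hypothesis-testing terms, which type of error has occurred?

Type I error

'Declaring the site contaminated and ordering remediation' corresponds to rejecting H₀.
H₀ was rejected but H₀ is true — a Type I error (false positive).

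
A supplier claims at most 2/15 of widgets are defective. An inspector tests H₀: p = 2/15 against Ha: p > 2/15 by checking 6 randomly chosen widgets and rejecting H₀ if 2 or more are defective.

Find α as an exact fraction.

The significance level is the probability, assuming p = 2/15, of seeing 2 or more defectives in 6 draws.
Computing the lower-tail complement: 1 − 371293/455625 = 84332/455625.

84332/455625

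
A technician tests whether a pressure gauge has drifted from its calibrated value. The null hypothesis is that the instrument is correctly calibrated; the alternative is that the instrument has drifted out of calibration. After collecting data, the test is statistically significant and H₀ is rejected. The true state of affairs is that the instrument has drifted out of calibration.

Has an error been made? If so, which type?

The test rejected a false H₀ — the decision matches the true state.

Neither — the decision is correct.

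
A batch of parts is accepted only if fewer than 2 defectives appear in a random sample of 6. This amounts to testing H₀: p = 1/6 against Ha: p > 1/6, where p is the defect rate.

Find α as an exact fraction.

12281/46656

The significance level is the probability, assuming p = 1/6, of seeing 2 or more defectives in 6 draws.
α = 1 − P(X ≤ 1) = 1 − 34375/46656 = 12281/46656.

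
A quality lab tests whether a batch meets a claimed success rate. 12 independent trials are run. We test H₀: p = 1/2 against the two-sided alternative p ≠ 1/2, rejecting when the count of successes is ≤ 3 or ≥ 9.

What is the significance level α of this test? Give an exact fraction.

299/2048

Under H₀, X ~ Binomial(12, 1/2); α is the probability of landing in either tail, P(X ≤ 3) + P(X ≥ 9).
The two tails are symmetric, so α = 2·(1 + 12 + 66 + 220)/2^12 = 598/4096 = 299/2048.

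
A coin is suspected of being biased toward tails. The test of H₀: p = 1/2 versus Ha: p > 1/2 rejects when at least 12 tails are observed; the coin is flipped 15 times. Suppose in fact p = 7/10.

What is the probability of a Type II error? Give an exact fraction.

Under the alternative p = 7/10, S ~ Binomial(15, 7/10); β is the probability the test does not reject, P(S < 12).
Adding the binomial probabilities P(S=0)+…+P(S=11) at p = 7/10 gives 87891509014119/125000000000000.

87891509014119/125000000000000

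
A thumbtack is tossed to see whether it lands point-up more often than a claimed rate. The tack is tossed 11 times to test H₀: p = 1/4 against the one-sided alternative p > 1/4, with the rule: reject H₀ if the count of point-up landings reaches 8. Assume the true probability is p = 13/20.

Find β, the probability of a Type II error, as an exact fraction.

2941183244209/5120000000000

Under the alternative p = 13/20, S ~ Binomial(11, 13/20); β is the probability the test does not reject, P(S < 8).
Summing C(11,j)·(13/20)^j·(7/20)^{11-j} for j = 0..7 gives 2941183244209/5120000000000.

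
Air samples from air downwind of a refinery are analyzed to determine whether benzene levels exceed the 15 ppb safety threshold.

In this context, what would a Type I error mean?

A Type I error would mean concluding that the benzene concentration exceeds 15 ppb when in fact the benzene concentration is at or below 15 ppb (safe).

With the conventional null hypothesis that the benzene concentration is at or below 15 ppb (safe):
A Type I error is rejecting H₀ when H₀ is true.
Here that means declaring the site contaminated and ordering remediation when actually the benzene concentration is at or below 15 ppb (safe).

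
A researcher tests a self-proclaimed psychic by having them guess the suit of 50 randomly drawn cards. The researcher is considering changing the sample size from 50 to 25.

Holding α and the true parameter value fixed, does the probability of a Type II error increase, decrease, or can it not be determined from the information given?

Reducing n widens both sampling distributions, so the test has less ability to distinguish Ha from H₀.

It increases.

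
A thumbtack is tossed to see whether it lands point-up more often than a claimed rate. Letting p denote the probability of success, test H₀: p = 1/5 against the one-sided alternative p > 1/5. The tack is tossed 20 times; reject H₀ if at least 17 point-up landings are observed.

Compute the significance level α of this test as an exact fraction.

The Type I error probability is α = P(K ≥ 17) computed under H₀, where K ~ Binomial(20, 1/5).
Adding the binomial terms for j = 17 through 20 with p = 1/5 yields 76081/95367431640625.

76081/95367431640625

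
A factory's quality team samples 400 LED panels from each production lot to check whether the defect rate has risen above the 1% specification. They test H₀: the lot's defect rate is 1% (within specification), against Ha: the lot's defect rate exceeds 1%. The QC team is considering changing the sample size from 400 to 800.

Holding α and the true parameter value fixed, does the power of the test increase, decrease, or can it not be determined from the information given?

It increases.

Increasing n separates the H₀ and Ha sampling distributions, so under Ha fewer outcomes land in the acceptance region.
Since power = 1 − β and β decreases, power increases.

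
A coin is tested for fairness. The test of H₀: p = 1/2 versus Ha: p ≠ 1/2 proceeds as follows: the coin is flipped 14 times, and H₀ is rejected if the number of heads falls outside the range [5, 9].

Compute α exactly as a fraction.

1471/8192

The significance level is the null-hypothesis probability of the rejection region {≤4} ∪ {≥10}.
By symmetry, α = 2·P(X ≤ 4) = 2·(1 + 14 + 91 + 364 + 1001)/16384 = 2942/16384 = 1471/8192.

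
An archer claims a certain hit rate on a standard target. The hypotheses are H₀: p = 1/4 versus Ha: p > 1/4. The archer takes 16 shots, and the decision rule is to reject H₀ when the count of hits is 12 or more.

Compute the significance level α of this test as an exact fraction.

Under H₀, S ~ Binomial(16, 1/4), and α = P(S ≥ 12).
P(S ≥ 12) = Σ_{j=12}^{16} C(16,j)·(1/4)^j·(3/4)^{16-j} = 163669/4294967296.

163669/4294967296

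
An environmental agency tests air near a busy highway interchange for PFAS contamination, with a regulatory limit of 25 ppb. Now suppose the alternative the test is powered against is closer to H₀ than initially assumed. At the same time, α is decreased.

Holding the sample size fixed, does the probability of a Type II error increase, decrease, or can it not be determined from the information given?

It increases.

A smaller true effect puts the Ha sampling distribution closer to H₀, so more of it falls in the non-rejection region. A smaller α moves the rejection region further into the tail. With the alternative true, more outcomes now fall outside the rejection region, so failing to reject becomes more likely. Both changes push β in the same direction.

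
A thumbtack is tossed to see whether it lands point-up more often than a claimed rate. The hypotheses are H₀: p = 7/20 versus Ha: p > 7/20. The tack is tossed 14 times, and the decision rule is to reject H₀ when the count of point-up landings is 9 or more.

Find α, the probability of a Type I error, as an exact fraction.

39884294187407537/1638400000000000000

The Type I error probability is α = P(X ≥ 9) computed under H₀, where X ~ Binomial(14, 7/20).
P(X ≥ 9) = Σ_{j=9}^{14} C(14,j)·(7/20)^j·(13/20)^{14-j} = 39884294187407537/1638400000000000000.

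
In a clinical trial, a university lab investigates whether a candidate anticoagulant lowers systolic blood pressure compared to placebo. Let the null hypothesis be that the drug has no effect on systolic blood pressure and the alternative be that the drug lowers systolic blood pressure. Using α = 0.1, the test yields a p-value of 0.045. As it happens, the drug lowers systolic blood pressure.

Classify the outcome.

No error — this is a correct decision.

Since p = 0.045 < α = 0.1, H₀ is rejected.
H₀ is false (actually the drug lowers systolic blood pressure).
The decision matches the true state — no error.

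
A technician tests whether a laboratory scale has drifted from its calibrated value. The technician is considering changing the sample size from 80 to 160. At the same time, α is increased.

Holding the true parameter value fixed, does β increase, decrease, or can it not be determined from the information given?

It decreases.

Increasing n separates the H₀ and Ha sampling distributions, so under Ha fewer outcomes land in the acceptance region. Relaxing α lowers the evidence threshold; under Ha, outcomes that previously fell short now trigger rejection. Both changes push β in the same direction.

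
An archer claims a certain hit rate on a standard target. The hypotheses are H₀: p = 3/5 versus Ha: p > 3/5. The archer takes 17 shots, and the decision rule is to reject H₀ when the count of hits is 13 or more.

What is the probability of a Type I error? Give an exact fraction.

The Type I error probability is α = P(S ≥ 13) computed under H₀, where S ~ Binomial(17, 3/5).
P(S ≥ 13) = Σ_{j=13}^{17} C(17,j)·(3/5)^j·(2/5)^{17-j} = 19225941057/152587890625.

19225941057/152587890625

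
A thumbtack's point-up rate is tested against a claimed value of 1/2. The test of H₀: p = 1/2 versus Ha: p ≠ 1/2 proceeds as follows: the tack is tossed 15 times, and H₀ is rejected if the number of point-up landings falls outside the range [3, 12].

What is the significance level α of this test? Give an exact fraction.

α = P(K ≤ 2 or K ≥ 13 | p = 1/2), K ~ Binomial(15, 1/2).
By symmetry, α = 2·P(K ≤ 2) = 2·(1 + 15 + 105)/32768 = 242/32768 = 121/16384.

121/16384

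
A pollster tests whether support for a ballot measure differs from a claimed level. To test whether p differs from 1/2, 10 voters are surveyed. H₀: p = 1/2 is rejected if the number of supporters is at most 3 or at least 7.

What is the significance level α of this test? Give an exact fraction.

11/32

α = P(X ≤ 3 or X ≥ 7 | p = 1/2), X ~ Binomial(10, 1/2).
By symmetry, α = 2·P(X ≤ 3) = 2·(1 + 10 + 45 + 120)/1024 = 352/1024 = 11/32.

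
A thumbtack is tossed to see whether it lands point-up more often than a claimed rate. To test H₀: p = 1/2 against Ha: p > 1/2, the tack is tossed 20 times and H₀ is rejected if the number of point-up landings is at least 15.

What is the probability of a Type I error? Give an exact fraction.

5425/262144

The Type I error probability is α = P(Y ≥ 15) computed under H₀, where Y ~ Binomial(20, 1/2).
That's C(20,15) + C(20,16) + C(20,17) + C(20,18) + C(20,19) + C(20,20) over 2^20, i.e. (15504 + 4845 + 1140 + 190 + 20 + 1)/1048576 = 21700/1048576 = 5425/262144.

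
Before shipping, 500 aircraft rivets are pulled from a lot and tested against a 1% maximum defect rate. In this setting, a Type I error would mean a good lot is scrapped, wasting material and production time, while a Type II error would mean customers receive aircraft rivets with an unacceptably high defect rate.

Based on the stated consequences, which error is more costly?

Type II error

The Type II consequence (customers receive aircraft rivets with an unacceptably high defect rate) is more severe than the Type I consequence (a good lot is scrapped, wasting material and production time).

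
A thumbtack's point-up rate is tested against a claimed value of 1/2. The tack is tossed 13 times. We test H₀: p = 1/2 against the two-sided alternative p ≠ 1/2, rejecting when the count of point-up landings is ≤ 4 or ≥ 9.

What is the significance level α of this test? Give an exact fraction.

1093/4096

Under H₀, K ~ Binomial(13, 1/2); α is the probability of landing in either tail, P(K ≤ 4) + P(K ≥ 9).
By symmetry, α = 2·P(K ≤ 4) = 2·(1 + 13 + 78 + 286 + 715)/8192 = 2186/8192 = 1093/4096.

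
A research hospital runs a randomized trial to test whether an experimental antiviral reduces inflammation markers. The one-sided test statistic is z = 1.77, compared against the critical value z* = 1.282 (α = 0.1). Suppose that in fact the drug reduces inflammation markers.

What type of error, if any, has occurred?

No error (correct decision).

The conventional null hypothesis is that the drug has no effect on inflammation markers.
Since z = 1.77 > z* = 1.282, H₀ is rejected.
H₀ is false (actually the drug reduces inflammation markers).
The decision matches the true state — no error.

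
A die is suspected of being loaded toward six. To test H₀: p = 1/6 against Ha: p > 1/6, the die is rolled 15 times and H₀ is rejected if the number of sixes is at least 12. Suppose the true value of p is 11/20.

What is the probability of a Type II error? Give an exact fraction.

A Type II error is failing to reject when Ha holds: with p = 11/20, β = P(K ≤ 11).
Adding the binomial probabilities P(K=0)+…+P(K=11) at p = 11/20 gives 7844484964274060391/8192000000000000000.

7844484964274060391/8192000000000000000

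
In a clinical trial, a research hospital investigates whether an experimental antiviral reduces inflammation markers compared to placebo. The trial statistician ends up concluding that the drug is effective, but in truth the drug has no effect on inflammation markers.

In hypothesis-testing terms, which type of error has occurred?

The null hypothesis here is that the drug has no effect on inflammation markers.
'Concluding that the drug is effective' corresponds to rejecting H₀.
H₀ was rejected but H₀ is true — a Type I error (false positive).

Type I error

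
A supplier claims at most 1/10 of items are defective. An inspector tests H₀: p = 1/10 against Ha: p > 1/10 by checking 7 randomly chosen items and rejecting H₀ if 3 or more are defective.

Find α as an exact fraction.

Under H₀, K ~ Binomial(7, 1/10); the Type I error rate is P(K ≥ 3).
α = 1 − P(K ≤ 2) = 1 − 1948617/2000000 = 51383/2000000.

51383/2000000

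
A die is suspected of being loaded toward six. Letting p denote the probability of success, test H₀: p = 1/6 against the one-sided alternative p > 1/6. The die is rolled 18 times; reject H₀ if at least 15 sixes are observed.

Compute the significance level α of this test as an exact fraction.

Under H₀, K ~ Binomial(18, 1/6), and α = P(K ≥ 15).
P(K ≥ 15) = Σ_{j=15}^{18} C(18,j)·(1/6)^j·(5/6)^{18-j} = 26479/25389989167104.

26479/25389989167104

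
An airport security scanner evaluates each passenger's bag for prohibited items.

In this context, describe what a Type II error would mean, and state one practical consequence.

With the conventional null hypothesis that the bag contains no prohibited items:
A Type II error is failing to reject H₀ when H₀ is false.
Here that means letting the bag through when actually the bag contains a prohibited item.

A Type II error would mean concluding that the bag contains no prohibited items (or at least failing to establish that the bag contains a prohibited item) when in fact the bag contains a prohibited item. Consequence: a prohibited item passes through security undetected.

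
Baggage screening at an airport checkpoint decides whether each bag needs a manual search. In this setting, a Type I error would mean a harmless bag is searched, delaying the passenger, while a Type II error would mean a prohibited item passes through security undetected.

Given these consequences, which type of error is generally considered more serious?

The Type II consequence (a prohibited item passes through security undetected) is more severe than the Type I consequence (a harmless bag is searched, delaying the passenger).

Type II error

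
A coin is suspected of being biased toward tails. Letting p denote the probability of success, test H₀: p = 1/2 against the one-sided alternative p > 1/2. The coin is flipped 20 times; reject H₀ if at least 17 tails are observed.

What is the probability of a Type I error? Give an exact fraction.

The Type I error probability is α = P(K ≥ 17) computed under H₀, where K ~ Binomial(20, 1/2).
That's C(20,17) + C(20,18) + C(20,19) + C(20,20) over 2^20, i.e. (1140 + 190 + 20 + 1)/1048576 = 1351/1048576.

1351/1048576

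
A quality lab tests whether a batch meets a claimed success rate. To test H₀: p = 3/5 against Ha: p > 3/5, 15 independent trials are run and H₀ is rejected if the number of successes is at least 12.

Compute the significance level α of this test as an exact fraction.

α = P(reject H₀ | H₀ true) = P(Y ≥ 12 | p = 3/5), with Y ~ Binomial(15, 3/5).
Adding the binomial terms for j = 12 through 15 with p = 3/5 yields 2761898877/30517578125.

2761898877/30517578125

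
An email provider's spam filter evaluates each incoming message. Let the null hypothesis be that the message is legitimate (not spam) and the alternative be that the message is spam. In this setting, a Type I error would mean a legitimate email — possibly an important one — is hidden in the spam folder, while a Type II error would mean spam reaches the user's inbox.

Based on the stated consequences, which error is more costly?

Type I error

The Type I consequence (a legitimate email — possibly an important one — is hidden in the spam folder) is more severe than the Type II consequence (spam reaches the user's inbox).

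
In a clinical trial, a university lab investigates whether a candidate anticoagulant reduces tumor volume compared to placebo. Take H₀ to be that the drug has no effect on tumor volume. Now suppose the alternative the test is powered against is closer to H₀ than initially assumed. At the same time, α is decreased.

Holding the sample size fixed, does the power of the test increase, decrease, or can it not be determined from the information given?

A smaller true effect puts the Ha sampling distribution closer to H₀, so more of it falls in the non-rejection region. Tightening α shrinks the rejection region. When Ha holds, fewer sample outcomes clear the stricter threshold, so more fall in the acceptance region. Both changes push β in the same direction.
Since power = 1 − β and β increases, power decreases.

It decreases.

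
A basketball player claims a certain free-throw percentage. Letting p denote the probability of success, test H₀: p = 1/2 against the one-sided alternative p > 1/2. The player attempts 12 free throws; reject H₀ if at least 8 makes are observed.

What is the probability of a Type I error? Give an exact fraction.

397/2048

α = P(reject H₀ | H₀ true) = P(K ≥ 8 | p = 1/2), with K ~ Binomial(12, 1/2).
P(K ≥ 8) = [C(12,8) + C(12,9) + C(12,10) + C(12,11) + C(12,12)] / 2^12 = (495 + 220 + 66 + 12 + 1) / 4096 = 794/4096 = 397/2048.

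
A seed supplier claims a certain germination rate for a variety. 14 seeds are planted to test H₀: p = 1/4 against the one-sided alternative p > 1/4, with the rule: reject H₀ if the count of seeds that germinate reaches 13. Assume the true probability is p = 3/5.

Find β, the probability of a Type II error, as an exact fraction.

6054091612/6103515625

A Type II error is failing to reject when Ha holds: with p = 3/5, β = P(X ≤ 12).
Summing C(14,j)·(3/5)^j·(2/5)^{14-j} for j = 0..12 gives 6054091612/6103515625.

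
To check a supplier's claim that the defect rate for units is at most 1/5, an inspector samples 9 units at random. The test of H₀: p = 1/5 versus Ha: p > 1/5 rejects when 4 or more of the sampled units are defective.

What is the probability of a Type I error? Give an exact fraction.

167269/1953125

α = P(reject H₀ | H₀ true) = P(K ≥ 4 | p = 1/5), K ~ Binomial(9, 1/5).
α = 1 − P(K ≤ 3) = 1 − 1785856/1953125 = 167269/1953125.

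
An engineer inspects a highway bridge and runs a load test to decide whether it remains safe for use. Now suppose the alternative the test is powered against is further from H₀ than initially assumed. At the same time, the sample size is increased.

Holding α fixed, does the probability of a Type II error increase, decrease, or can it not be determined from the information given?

A larger true effect moves the Ha sampling distribution further from the H₀ critical value, making rejection more likely when Ha is true. Increasing n separates the H₀ and Ha sampling distributions, so under Ha fewer outcomes land in the acceptance region. Both changes push β in the same direction.

It decreases.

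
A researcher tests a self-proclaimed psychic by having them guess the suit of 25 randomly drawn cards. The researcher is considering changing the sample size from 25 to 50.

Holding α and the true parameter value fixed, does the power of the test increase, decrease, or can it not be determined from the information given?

It increases.

More data shrinks sampling variability; the test statistic under Ha concentrates further from the null value, making rejection more likely.
Since power = 1 − β and β decreases, power increases.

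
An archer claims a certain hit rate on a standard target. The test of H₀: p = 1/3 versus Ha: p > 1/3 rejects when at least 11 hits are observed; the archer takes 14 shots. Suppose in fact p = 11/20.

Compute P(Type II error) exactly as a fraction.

767413934602409223/819200000000000000

A Type II error is failing to reject when Ha holds: with p = 11/20, β = P(S ≤ 10).
Equivalently, β = 1 − P(S ≥ 11) = 767413934602409223/819200000000000000.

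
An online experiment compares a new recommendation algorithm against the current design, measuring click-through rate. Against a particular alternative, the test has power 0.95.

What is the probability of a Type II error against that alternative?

0.05

Power = 1 − β, so β = 1 − 0.95 = 0.05.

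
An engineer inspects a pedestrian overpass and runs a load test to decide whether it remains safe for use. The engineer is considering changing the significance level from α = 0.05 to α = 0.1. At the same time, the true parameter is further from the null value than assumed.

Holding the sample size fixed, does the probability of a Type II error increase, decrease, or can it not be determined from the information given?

Relaxing α lowers the evidence threshold; under Ha, outcomes that previously fell short now trigger rejection. A bigger departure from H₀ is easier for the test to detect, so it fails to reject less often. Both changes push β in the same direction.

It decreases.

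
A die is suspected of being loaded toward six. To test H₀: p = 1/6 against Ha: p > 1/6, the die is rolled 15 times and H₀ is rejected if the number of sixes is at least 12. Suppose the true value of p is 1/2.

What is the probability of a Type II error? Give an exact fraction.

503/512

A Type II error is failing to reject when Ha holds: with p = 1/2, β = P(K ≤ 11).
Equivalently, β = 1 − P(K ≥ 12) = 503/512.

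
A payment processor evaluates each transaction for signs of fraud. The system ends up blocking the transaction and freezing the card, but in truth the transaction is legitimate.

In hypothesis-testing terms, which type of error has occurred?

Type I error

The null hypothesis here is that the transaction is legitimate.
'Blocking the transaction and freezing the card' corresponds to rejecting H₀.
H₀ was rejected but H₀ is true — a Type I error (false positive).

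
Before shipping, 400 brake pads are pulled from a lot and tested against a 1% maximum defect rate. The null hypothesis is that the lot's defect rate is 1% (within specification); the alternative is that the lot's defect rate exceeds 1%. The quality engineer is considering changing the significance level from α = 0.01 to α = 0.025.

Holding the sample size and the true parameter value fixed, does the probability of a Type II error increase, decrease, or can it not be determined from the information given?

A larger α widens the rejection region, so when the alternative is true more outcomes lead to rejection — failing to reject becomes less likely.

It decreases.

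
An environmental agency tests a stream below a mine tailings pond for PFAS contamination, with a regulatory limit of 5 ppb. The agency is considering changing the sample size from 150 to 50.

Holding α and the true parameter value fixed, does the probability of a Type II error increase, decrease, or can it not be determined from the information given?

It increases.

Reducing n widens both sampling distributions, so the test has less ability to distinguish Ha from H₀.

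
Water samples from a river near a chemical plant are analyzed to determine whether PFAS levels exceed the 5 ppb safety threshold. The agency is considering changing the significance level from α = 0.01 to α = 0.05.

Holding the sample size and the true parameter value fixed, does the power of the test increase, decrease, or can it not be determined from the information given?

Relaxing α lowers the evidence threshold; under Ha, outcomes that previously fell short now trigger rejection.
Since power = 1 − β and β decreases, power increases.

It increases.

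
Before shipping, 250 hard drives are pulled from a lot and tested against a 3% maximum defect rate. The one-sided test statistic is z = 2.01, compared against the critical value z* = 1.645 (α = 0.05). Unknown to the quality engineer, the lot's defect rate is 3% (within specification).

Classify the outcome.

Type I error

The conventional null hypothesis is that the lot's defect rate is 3% (within specification).
Since z = 2.01 > z* = 1.645, H₀ is rejected.
H₀ is true (actually the lot's defect rate is 3% (within specification)).
Rejecting a true H₀ is a Type I error.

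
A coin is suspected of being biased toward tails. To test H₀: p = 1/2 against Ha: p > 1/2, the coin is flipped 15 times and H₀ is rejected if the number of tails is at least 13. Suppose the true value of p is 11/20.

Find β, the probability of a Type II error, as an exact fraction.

32418940857512713659/32768000000000000000

β = P(fail to reject H₀ | Ha true) = P(K ≤ 12 | p = 11/20), K ~ Binomial(15, 11/20).
Adding the binomial probabilities P(K=0)+…+P(K=12) at p = 11/20 gives 32418940857512713659/32768000000000000000.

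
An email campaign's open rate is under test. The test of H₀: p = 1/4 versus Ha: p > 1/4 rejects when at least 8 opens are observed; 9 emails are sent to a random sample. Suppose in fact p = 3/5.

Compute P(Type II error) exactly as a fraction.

1815344/1953125

A Type II error is failing to reject when Ha holds: with p = 3/5, β = P(K ≤ 7).
Equivalently, β = 1 − P(K ≥ 8) = 1815344/1953125.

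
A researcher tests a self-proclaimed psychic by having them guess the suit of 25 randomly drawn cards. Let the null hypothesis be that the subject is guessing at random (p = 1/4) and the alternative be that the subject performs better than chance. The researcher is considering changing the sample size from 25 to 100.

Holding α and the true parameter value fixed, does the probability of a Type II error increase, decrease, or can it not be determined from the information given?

It decreases.

Increasing n separates the H₀ and Ha sampling distributions, so under Ha fewer outcomes land in the acceptance region.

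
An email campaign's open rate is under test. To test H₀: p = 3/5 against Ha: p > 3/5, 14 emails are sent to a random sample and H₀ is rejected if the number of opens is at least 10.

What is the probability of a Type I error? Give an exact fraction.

α = P(reject H₀ | H₀ true) = P(X ≥ 10 | p = 3/5), with X ~ Binomial(14, 3/5).
P(X ≥ 10) = Σ_{j=10}^{14} C(14,j)·(3/5)^j·(2/5)^{14-j} = 340889877/1220703125.

340889877/1220703125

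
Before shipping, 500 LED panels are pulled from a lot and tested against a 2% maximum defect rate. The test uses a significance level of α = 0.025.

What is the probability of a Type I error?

The significance level α is, by definition, the probability of a Type I error — P(reject H₀ | H₀ true).

0.025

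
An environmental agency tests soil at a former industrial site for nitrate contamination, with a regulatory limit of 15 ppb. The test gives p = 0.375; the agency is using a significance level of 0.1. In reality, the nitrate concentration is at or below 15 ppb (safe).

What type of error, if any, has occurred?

No error (correct decision).

The conventional null hypothesis is that the nitrate concentration is at or below 15 ppb (safe).
Since p = 0.375 ≥ α = 0.1, H₀ is not rejected.
H₀ is true (actually the nitrate concentration is at or below 15 ppb (safe)).
The decision matches the true state — no error.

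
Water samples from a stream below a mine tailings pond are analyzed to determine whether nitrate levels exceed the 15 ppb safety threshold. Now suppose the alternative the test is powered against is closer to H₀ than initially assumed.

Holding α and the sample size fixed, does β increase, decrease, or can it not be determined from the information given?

It increases.

A smaller true effect puts the Ha sampling distribution closer to H₀, so more of it falls in the non-rejection region.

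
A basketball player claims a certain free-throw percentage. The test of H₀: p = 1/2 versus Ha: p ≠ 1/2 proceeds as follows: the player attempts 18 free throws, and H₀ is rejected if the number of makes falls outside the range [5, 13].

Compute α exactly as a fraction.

α = P(K ≤ 4 or K ≥ 14 | p = 1/2), K ~ Binomial(18, 1/2).
By symmetry, α = 2·P(K ≤ 4) = 2·(1 + 18 + 153 + 816 + 3060)/262144 = 8096/262144 = 253/8192.

253/8192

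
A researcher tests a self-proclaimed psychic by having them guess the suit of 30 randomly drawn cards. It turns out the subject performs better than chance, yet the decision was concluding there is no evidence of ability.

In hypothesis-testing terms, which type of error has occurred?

The null hypothesis here is that the subject is guessing at random (p = 1/4).
'Concluding there is no evidence of ability' corresponds to failing to reject H₀.
H₀ was not rejected but H₀ is false — a Type II error (false negative).

Type II error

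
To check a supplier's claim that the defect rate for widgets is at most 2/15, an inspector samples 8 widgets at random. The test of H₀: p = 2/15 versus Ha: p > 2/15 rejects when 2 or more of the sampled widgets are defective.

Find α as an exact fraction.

743183632/2562890625

Under H₀, Y ~ Binomial(8, 2/15); the Type I error rate is P(Y ≥ 2).
Computing the lower-tail complement: 1 − 1819706993/2562890625 = 743183632/2562890625.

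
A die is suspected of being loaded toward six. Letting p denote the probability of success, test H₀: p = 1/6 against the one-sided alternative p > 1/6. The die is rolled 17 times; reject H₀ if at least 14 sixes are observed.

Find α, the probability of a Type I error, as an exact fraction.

The Type I error probability is α = P(K ≥ 14) computed under H₀, where K ~ Binomial(17, 1/6).
P(K ≥ 14) = Σ_{j=14}^{17} C(17,j)·(1/6)^j·(5/6)^{17-j} = 44243/8463329722368.

44243/8463329722368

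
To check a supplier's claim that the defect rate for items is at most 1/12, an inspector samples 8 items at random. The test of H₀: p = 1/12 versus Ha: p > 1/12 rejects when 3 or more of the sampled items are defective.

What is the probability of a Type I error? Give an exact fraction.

3373913/143327232

Under H₀, Y ~ Binomial(8, 1/12); the Type I error rate is P(Y ≥ 3).
α = 1 − P(Y ≤ 2) = 1 − 139953319/143327232 = 3373913/143327232.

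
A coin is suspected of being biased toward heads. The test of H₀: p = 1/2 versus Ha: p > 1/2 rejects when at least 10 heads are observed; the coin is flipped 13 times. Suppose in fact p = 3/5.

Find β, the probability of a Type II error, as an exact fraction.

Under the alternative p = 3/5, X ~ Binomial(13, 3/5); β is the probability the test does not reject, P(X < 10).
Adding the binomial probabilities P(X=0)+…+P(X=9) at p = 3/5 gives 202983472/244140625.

202983472/244140625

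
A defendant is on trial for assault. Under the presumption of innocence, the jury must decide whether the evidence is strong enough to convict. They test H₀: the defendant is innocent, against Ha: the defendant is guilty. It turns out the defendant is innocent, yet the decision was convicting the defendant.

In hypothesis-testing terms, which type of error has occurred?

'Convicting the defendant' corresponds to rejecting H₀.
H₀ was rejected but H₀ is true — a Type I error (false positive).

Type I error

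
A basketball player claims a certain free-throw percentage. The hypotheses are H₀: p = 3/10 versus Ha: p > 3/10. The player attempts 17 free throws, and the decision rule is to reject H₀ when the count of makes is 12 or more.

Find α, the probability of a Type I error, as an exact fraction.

The Type I error probability is α = P(K ≥ 12) computed under H₀, where K ~ Binomial(17, 3/10).
Adding the binomial terms for j = 12 through 17 with p = 3/10 yields 32798897961633/50000000000000000.

32798897961633/50000000000000000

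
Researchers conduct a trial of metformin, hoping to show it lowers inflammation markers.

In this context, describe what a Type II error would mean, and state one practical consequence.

A Type II error would mean concluding that the drug has no effect on inflammation markers (or at least failing to establish that the drug lowers inflammation markers) when in fact the drug lowers inflammation markers. Consequence: an effective treatment is shelved and never reaches patients who would benefit.

With the conventional null hypothesis that the drug has no effect on inflammation markers:
A Type II error is failing to reject H₀ when H₀ is false.
Here that means concluding there is insufficient evidence that the drug works when actually the drug lowers inflammation markers.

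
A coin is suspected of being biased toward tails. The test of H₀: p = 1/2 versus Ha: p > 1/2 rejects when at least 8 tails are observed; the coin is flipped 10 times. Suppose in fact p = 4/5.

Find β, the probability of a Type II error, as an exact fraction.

3146489/9765625

Under the alternative p = 4/5, S ~ Binomial(10, 4/5); β is the probability the test does not reject, P(S < 8).
Equivalently, β = 1 − P(S ≥ 8) = 3146489/9765625.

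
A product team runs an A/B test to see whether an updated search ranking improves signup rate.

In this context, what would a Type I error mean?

A Type I error would mean concluding that the new design increases signup rate when in fact the new design has no effect on signup rate.

With the conventional null hypothesis that the new design has no effect on signup rate:
A Type I error is rejecting H₀ when H₀ is true.
Here that means shipping the new feature to all users when actually the new design has no effect on signup rate.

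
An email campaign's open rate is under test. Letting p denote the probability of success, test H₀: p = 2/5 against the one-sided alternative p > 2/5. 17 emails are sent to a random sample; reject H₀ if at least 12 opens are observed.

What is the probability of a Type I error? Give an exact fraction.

8082735104/762939453125

α = P(reject H₀ | H₀ true) = P(K ≥ 12 | p = 2/5), with K ~ Binomial(17, 2/5).
Summing C(17,j)(2/5)^j(3/5)^{17−j} for j = 12,…,17 gives 8082735104/762939453125.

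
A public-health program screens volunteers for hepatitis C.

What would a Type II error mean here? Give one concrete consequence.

A Type II error would mean concluding that the patient does not have hepatitis C (or at least failing to establish that the patient has hepatitis C) when in fact the patient has hepatitis C. Consequence: a patient with hepatitis C is told they are healthy and receives no treatment.

With the conventional null hypothesis that the patient does not have hepatitis C:
A Type II error is failing to reject H₀ when H₀ is false.
Here that means clearing the patient as negative when actually the patient has hepatitis C.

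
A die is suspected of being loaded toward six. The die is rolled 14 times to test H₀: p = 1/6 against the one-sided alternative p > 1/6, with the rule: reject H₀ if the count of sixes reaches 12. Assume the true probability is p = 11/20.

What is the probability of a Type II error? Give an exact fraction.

β = P(fail to reject H₀ | Ha true) = P(S ≤ 11 | p = 11/20), S ~ Binomial(14, 11/20).
Equivalently, β = 1 − P(S ≥ 12) = 805268516435735481/819200000000000000.

805268516435735481/819200000000000000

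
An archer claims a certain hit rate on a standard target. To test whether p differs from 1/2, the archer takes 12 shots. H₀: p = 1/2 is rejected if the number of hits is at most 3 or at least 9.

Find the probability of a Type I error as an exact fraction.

299/2048

The significance level is the null-hypothesis probability of the rejection region {≤3} ∪ {≥9}.
Each tail has probability (1 + 12 + 66 + 220)/4096; doubling gives α = 598/4096 = 299/2048.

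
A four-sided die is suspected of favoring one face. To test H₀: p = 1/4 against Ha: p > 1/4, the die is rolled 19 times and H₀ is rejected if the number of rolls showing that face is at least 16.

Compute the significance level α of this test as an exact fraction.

Under H₀, X ~ Binomial(19, 1/4), and α = P(X ≥ 16).
Adding the binomial terms for j = 16 through 19 with p = 1/4 yields 1735/17179869184.

1735/17179869184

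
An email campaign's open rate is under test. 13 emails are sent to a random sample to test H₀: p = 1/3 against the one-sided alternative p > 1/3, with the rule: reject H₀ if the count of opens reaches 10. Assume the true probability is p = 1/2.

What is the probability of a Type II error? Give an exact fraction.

A Type II error is failing to reject when Ha holds: with p = 1/2, β = P(Y ≤ 9).
Summing C(13,j)·(1/2)^j·(1/2)^{13-j} for j = 0..9 gives 3907/4096.

3907/4096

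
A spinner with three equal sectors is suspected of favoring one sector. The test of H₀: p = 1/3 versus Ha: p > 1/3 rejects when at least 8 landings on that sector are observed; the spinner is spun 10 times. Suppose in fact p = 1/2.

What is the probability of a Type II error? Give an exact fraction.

β = P(fail to reject H₀ | Ha true) = P(X ≤ 7 | p = 1/2), X ~ Binomial(10, 1/2).
Equivalently, β = 1 − P(X ≥ 8) = 121/128.

121/128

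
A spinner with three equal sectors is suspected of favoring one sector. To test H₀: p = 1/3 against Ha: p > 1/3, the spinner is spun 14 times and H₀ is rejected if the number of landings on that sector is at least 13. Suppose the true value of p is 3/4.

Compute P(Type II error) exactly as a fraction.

β = P(fail to reject H₀ | Ha true) = P(K ≤ 12 | p = 3/4), K ~ Binomial(14, 3/4).
Adding the binomial probabilities P(K=0)+…+P(K=12) at p = 3/4 gives 241331965/268435456.

241331965/268435456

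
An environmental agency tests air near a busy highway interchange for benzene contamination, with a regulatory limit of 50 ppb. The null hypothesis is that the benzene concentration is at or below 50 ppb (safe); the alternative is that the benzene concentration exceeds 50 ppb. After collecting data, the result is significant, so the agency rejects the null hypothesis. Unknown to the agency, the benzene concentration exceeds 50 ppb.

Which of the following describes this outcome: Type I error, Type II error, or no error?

No error — this is a correct decision.

The test rejected a false H₀ — the decision matches the true state.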